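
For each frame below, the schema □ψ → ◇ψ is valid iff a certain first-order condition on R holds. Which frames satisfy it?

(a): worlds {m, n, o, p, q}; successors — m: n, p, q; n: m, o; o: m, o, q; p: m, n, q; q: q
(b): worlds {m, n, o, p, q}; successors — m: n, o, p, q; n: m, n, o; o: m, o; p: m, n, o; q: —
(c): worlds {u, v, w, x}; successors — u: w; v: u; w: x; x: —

The schema corresponds to seriality: ∀x ∃y Rxy.
(a): satisfies the condition.
(b): fails — world q has no successor.
(c): fails — world x has no successor.
Valid on: (a).

(a)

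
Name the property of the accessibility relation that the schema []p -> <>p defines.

Seriality

Suppose □p→◇p is valid. At any x set V(p)=W. Then □p at x, so ◇p at x, so x has a successor.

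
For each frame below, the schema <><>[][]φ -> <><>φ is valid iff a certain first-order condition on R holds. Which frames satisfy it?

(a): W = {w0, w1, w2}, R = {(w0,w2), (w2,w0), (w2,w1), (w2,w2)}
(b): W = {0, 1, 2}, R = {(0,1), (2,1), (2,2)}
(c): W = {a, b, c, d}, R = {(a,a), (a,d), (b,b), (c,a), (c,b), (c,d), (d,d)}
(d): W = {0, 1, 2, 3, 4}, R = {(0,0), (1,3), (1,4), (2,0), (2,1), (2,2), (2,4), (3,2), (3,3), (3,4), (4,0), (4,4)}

Frame correspondent (Sahlqvist): forall x forall y (x R^2 y -> exists w (y R^2 w & x R^2 w)) — i.e. a generalized confluence (Geach) condition.
(a): fails — w0R²w1 but no w with w1R²w and w0R²w.
(b): fails — 2R²1 but no w with 1R²w and 2R²w.
(c): ✓.
(d): ✓.
Valid on: (c), (d).

(c), (d)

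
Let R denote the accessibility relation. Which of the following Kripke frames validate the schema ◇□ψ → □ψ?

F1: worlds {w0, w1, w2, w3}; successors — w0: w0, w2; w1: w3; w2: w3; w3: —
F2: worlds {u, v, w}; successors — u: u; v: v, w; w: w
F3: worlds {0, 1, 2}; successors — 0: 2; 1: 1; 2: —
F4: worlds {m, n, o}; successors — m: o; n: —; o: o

F4

Frame correspondent (Sahlqvist): ∀x ∀y ∀z (Rxy ∧ Rxz → Ryz) — i.e. the Euclidean property.
F1: fails — Rw0w2 and Rw0w2 but not Rw2w2.
F2: fails — Rvw and Rvv but not Rwv.
F3: fails — R02 and R02 but not R22.
F4: condition met.
Valid on: F4.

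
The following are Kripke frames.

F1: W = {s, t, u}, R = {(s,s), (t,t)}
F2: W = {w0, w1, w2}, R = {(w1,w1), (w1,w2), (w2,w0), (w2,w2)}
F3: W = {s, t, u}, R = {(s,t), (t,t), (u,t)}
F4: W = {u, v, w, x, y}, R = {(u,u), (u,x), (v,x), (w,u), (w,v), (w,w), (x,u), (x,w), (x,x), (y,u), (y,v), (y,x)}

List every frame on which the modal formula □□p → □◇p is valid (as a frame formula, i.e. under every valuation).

Frame correspondent (Sahlqvist): ∀x ∀z (xRz → ∃w (xR²w ∧ zRw)) — i.e. a generalized confluence (Geach) condition.
F1: satisfies the condition.
F2: fails — w2Rw0 but no w with w2R²w and w0Rw.
F3: satisfies the condition.
F4: satisfies the condition.
Valid on: F1, F3, F4.

F1, F3, F4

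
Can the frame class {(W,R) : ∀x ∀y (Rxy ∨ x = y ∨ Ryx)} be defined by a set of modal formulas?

No — not modally definable

Modal frame validity is preserved under disjoint unions.
Take 3 disjoint single-world reflexive frames: each is trivially connected, but their disjoint union has 3 worlds with no edge between distinct components, so it is not connected.
So no modal formula (or set of formulas) defines exactly the connected frames.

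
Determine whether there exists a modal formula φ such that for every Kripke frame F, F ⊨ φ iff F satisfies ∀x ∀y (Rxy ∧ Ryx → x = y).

Not modally definable

If a class were modally definable it would be closed under surjective bounded morphisms (Goldblatt–Thomason).
The 8-cycle (worlds w0,w1,w2,w3,w4,w5,w6,w7 with w0→w1→w2→w3→w4→w5→w6→w7→w0) is antisymmetric. Sending even-indexed worlds to • and odd-indexed worlds to ∘ is a surjective bounded morphism onto the two-world frame with •↔∘, which is not antisymmetric.
So the class is not modally definable.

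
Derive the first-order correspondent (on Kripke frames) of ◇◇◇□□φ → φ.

This is a Sahlqvist (Geach-type) schema ◇^3□^2φ → □^0◇^0φ.
First-order correspondent: ∀x ∀y (xR³y → ∃w (yR²w ∧ x = w)).

∀x ∀y (xR³y → ∃w (yR²w ∧ x = w))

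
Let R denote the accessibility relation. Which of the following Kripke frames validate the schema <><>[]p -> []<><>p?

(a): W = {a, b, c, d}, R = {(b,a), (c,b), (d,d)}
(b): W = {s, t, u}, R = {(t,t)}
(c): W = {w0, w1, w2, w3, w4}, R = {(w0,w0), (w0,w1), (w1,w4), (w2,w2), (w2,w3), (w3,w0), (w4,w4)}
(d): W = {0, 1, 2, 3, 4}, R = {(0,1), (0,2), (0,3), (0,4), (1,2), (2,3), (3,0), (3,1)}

(b)

This is the axiom for a generalized confluence (Geach) condition; its first-order frame correspondent is forall x forall y forall z ((x R^2 y & xRz) -> exists w (yRw & z R^2 w)).
(a): fails — cR²a, cRb but no w with aRw and bR²w.
(b): holds.
(c): fails — w0R²w0, w0Rw1 but no w with w0Rw and w1R²w.
(d): fails — 0R²0, 0R4 but no w with 0Rw and 4R²w.
Valid on: (b).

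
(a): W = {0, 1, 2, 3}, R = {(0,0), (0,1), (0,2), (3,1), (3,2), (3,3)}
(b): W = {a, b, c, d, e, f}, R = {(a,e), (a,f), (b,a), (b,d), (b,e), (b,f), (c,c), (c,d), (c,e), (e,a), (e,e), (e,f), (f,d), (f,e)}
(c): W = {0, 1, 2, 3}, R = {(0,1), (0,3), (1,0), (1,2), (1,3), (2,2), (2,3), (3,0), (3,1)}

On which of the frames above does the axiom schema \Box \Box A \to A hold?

This is the axiom for a generalized confluence (Geach) condition; its first-order frame correspondent is \forall x \exists w (x R^2 w \wedge x = w).
(a): fails — at 1 but no w with 1R²w and 1=w.
(b): fails — at b but no w with bR²w and b=w.
(c): condition met.

(c)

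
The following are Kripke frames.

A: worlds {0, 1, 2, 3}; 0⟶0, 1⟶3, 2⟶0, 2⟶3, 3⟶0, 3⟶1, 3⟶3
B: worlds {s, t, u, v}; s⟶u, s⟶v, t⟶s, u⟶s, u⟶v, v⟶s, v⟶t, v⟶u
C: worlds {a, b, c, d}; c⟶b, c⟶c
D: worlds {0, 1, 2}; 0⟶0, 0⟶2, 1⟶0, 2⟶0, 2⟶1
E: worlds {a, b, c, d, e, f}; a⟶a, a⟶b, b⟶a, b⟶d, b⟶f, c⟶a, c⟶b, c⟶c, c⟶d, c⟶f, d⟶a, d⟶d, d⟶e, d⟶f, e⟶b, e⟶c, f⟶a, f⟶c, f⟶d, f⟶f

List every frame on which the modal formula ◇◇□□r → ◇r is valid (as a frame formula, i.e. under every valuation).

This is the axiom for a generalized confluence (Geach) condition; its first-order frame correspondent is ∀x ∀y (xR²y → ∃w (yR²w ∧ xRw)).
A: fails — 1R²0 but no w with 0R²w and 1Rw.
B: ✓.
C: fails — cR²b but no w with bR²w and cRw.
D: ✓.
E: ✓.

B, D, E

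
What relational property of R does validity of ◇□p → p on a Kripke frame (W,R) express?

Replacing p by ¬p and contraposing gives the equivalent schema p → □◇p.
Suppose p→□◇p is valid. Take Rxy and set V(p)={x}. Then p at x, so □◇p at x, so ◇p at y, so some z with Ryz has p; z=x, i.e. Ryx.
The converse is a direct semantic check.
Frame condition: ∀x ∀y (Rxy → Ryx).

symmetry: ∀x ∀y (Rxy → Ryx)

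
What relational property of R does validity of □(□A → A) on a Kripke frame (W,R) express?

shift-reflexivity: ∀x ∀y (Rxy → Ryy)

This schema is the T□ axiom.
It corresponds to shift-reflexivity: ∀x ∀y (Rxy → Ryy).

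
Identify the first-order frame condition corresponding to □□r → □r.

Density

This is the C4 axiom.
It corresponds to density: ∀x ∀y (Rxy → ∃z (Rxz ∧ Rzy)).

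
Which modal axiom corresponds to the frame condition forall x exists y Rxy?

□ψ → ◇ψ

The condition is seriality. The D schema □ψ → ◇ψ defines it.
Suppose □ψ→◇ψ is valid. At any x set V(ψ)=W. Then □ψ at x, so ◇ψ at x, so x has a successor.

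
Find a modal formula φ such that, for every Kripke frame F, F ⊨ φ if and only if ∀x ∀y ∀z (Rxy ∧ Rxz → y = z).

◇s → □s

A defining formula is ◇s → □s (the CD axiom).
Suppose ◇s→□s is valid. Take Rxy, Rxz and set V(s)={y}. Then ◇s at x, so □s at x, so s at z, i.e. z=y.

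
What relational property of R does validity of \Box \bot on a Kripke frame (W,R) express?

□⊥ is valid iff no world has any successor (otherwise □⊥ fails at any world with one).

Emptiness of R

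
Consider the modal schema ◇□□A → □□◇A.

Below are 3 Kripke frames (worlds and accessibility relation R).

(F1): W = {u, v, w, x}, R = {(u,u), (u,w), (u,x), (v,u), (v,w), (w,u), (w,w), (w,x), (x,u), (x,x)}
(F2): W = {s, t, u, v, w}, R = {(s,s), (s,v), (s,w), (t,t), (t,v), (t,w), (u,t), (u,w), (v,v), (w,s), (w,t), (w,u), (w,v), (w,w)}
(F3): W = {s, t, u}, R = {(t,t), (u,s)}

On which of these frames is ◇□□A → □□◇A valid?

This is the axiom for a generalized confluence (Geach) condition; its first-order frame correspondent is ∀x ∀y ∀z ((xRy ∧ xR²z) → ∃w (yR²w ∧ zRw)).
(F1): ✓.
(F2): fails — sRv, sR²u but no w* with vR²w* and uRw*.
(F3): ✓.
Valid on: (F1), (F3).

(F1), (F3)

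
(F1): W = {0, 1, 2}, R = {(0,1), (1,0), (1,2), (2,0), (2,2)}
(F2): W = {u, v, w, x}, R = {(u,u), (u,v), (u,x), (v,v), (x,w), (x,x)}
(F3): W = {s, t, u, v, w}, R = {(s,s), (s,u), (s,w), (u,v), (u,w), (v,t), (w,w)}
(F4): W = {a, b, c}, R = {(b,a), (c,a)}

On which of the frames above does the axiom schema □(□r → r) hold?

Frame correspondent (Sahlqvist): ∀x ∀y (Rxy → Ryy) — i.e. shift-reflexivity.
(F1): fails — R10 but not R00.
(F2): fails — Rxw but not Rww.
(F3): fails — Ruv but not Rvv.
(F4): fails — Rca but not Raa.
Valid on no frame.

none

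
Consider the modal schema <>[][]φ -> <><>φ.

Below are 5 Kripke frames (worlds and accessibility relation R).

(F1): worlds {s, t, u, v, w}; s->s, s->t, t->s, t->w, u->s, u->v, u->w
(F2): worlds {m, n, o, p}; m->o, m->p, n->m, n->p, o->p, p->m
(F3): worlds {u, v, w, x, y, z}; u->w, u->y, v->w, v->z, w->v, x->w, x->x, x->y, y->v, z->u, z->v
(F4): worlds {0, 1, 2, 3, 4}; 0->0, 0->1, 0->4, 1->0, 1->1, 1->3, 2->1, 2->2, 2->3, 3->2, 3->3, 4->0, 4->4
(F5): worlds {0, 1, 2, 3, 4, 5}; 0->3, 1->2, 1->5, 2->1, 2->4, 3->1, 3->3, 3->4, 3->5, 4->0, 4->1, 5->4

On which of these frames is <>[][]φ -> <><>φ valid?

(F4)

Frame correspondent (Sahlqvist): forall x forall y (xRy -> exists w (y R^2 w & x R^2 w)) — i.e. a generalized confluence (Geach) condition.
(F1): fails — tRw but no w* with wR²w* and tR²w*.
(F2): fails — oRp but no w with pR²w and oR²w.
(F3): fails — uRw but no t with wR²t and uR²t.
(F4): condition met.
(F5): fails — 4R1 but no w with 1R²w and 4R²w.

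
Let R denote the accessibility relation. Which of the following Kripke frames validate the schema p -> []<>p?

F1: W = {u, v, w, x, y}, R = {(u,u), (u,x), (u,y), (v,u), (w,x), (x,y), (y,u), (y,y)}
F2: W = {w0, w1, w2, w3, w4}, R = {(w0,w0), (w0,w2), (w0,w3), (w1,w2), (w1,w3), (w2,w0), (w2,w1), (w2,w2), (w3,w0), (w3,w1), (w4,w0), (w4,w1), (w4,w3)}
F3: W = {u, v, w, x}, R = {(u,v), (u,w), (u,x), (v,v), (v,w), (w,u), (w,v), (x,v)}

none

This is the axiom for symmetry; its first-order frame correspondent is forall x forall y (Rxy -> Ryx).
F1: fails — Rwx but not Rxw.
F2: fails — Rw4w1 but not Rw1w4.
F3: fails — Ruv but not Rvu.
Valid on no frame.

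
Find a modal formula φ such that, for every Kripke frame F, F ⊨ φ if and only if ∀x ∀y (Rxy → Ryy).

□(□s → s)

A defining formula is □(□s → s) (the T□ axiom).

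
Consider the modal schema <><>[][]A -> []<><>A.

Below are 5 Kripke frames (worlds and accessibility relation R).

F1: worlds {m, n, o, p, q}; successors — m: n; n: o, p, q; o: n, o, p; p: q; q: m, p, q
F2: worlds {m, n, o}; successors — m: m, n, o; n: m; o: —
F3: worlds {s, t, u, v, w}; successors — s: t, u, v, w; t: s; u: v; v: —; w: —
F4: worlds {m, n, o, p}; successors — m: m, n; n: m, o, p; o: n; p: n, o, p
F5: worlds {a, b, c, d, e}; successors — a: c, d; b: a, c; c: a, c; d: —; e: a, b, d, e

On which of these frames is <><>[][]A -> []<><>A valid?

The schema corresponds to a generalized confluence (Geach) condition: forall x forall y forall z ((x R^2 y & xRz) -> exists w (y R^2 w & z R^2 w)).
F1: holds.
F2: fails — mR²m, mRo but no w with mR²w and oR²w.
F3: fails — sR²s, sRu but no w* with sR²w* and uR²w*.
F4: holds.
F5: fails — aR²a, aRd but no w with aR²w and dR²w.

F1, F4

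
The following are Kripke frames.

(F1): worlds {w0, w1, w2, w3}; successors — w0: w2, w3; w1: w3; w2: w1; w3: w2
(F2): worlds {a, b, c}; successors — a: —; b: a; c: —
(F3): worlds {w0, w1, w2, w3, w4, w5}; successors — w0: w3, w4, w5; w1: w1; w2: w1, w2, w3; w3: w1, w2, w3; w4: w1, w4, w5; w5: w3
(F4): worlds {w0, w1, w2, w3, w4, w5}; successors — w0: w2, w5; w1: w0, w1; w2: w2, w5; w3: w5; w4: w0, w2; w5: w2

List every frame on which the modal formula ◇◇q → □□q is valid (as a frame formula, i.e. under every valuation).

(F2)

This is the axiom for a generalized confluence (Geach) condition; its first-order frame correspondent is ∀x ∀y ∀z ((xR²y ∧ xR²z) → ∃w (y = w ∧ z = w)).
(F1): fails — w0R²w1, w0R²w2 but w1 ≠ w2.
(F2): condition met.
(F3): fails — w0R²w1, w0R²w2 but w1 ≠ w2.
(F4): fails — w0R²w2, w0R²w5 but w2 ≠ w5.
Valid on: (F2).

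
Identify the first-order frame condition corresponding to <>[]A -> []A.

This schema is equivalent to the 5 axiom ◇A → □◇A.
Its frame correspondent is the Euclidean property — forall x forall y forall z (Rxy & Rxz -> Ryz).

the Euclidean property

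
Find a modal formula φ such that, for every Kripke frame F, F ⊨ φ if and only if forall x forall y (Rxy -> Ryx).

s → □◇s

The condition is symmetry. The B schema s → □◇s defines it.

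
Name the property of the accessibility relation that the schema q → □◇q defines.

Symmetry

Suppose q→□◇q is valid. Take Rxy and set V(q)={x}. Then q at x, so □◇q at x, so ◇q at y, so some z with Ryz has q; z=x, i.e. Ryx.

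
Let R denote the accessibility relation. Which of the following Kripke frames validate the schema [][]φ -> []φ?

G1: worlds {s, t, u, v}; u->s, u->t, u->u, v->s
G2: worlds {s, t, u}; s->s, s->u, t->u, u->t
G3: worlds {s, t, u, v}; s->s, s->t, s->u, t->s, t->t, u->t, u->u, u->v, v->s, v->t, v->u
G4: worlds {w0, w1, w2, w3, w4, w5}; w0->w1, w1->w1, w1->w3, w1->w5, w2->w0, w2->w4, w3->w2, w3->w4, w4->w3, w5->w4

G3

Frame correspondent (Sahlqvist): forall x forall y (Rxy -> exists z (Rxz & Rzy)) — i.e. density.
G1: fails — Rvs but no z with Rvz and Rzs.
G2: fails — Rut but no z with Ruz and Rzt.
G3: condition met.
G4: fails — Rw2w4 but no z with Rw2z and Rzw4.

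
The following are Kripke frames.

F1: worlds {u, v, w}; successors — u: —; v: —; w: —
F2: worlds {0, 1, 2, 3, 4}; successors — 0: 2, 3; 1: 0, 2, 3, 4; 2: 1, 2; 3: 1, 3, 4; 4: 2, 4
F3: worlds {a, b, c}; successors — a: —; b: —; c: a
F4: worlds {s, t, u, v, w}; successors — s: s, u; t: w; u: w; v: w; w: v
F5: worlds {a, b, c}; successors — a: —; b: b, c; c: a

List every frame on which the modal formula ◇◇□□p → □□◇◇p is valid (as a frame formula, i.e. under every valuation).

This is the axiom for a generalized confluence (Geach) condition; its first-order frame correspondent is ∀x ∀y ∀z ((xR²y ∧ xR²z) → ∃w (yR²w ∧ zR²w)).
F1: condition met.
F2: condition met.
F3: condition met.
F4: fails — sR²s, sR²u but no w* with sR²w* and uR²w*.
F5: fails — bR²a, bR²a but no w with aR²w and aR²w.
Valid on: F1, F2, F3.

F1, F2, F3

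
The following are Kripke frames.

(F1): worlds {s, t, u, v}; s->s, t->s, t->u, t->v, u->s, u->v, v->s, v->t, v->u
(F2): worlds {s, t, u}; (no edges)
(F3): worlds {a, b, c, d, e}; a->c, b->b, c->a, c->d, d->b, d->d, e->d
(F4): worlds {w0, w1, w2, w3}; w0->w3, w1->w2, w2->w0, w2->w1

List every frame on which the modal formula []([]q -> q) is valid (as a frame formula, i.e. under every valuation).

The schema corresponds to shift-reflexivity: forall x forall y (Rxy -> Ryy).
(F1): fails — Ruv but not Rvv.
(F2): condition met.
(F3): fails — Rac but not Rcc.
(F4): fails — Rw1w2 but not Rw2w2.
Valid on: (F2).

(F2)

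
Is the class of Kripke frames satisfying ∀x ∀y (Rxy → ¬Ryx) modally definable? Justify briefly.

No — not modally definable

Any modally definable frame class is closed under surjective bounded morphisms.
The 5-cycle (worlds 0,1,2,3,4 with 0→1→2→3→4→0) is asymmetric. Mapping every world to a single reflexive point • is a surjective bounded morphism, and the reflexive point is not asymmetric (R•• but asymmetry requires ¬R••).
So no modal formula (or set of formulas) defines exactly the asymmetric frames.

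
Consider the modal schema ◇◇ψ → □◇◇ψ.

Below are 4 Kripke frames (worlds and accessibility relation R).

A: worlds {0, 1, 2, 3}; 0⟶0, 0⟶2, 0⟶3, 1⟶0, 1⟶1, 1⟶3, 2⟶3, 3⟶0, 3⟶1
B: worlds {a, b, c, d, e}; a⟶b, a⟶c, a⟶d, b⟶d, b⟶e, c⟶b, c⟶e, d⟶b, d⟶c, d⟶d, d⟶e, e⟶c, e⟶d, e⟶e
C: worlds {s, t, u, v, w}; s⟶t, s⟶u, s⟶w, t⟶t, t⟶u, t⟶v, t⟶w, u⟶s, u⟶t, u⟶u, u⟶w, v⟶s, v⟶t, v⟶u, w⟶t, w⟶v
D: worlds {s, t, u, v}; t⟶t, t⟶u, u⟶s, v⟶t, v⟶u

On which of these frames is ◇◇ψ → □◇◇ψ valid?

Frame correspondent (Sahlqvist): ∀x ∀y ∀z ((xR²y ∧ xRz) → ∃w (y = w ∧ zR²w)) — i.e. a generalized confluence (Geach) condition.
A: fails — 0R²2, 0R2 but no w with 2=w and 2R²w.
B: fails — aR²b, aRc but no w with b=w and cR²w.
C: satisfies the condition.
D: fails — tR²s, tRu but no w with s=w and uR²w.

C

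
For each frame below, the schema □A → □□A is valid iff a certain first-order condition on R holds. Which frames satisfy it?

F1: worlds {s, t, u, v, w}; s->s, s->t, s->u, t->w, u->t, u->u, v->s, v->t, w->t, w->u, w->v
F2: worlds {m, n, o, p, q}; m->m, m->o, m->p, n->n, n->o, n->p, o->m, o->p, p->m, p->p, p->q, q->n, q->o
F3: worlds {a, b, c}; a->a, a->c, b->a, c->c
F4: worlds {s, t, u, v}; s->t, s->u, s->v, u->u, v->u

F4

This is the axiom for transitivity; its first-order frame correspondent is ∀x ∀y ∀z (Rxy ∧ Ryz → Rxz).
F1: fails — Rwt and Rtw but not Rww.
F2: fails — Rom and Rmo but not Roo.
F3: fails — Rba and Rac but not Rbc.
F4: condition met.
Valid on: F4.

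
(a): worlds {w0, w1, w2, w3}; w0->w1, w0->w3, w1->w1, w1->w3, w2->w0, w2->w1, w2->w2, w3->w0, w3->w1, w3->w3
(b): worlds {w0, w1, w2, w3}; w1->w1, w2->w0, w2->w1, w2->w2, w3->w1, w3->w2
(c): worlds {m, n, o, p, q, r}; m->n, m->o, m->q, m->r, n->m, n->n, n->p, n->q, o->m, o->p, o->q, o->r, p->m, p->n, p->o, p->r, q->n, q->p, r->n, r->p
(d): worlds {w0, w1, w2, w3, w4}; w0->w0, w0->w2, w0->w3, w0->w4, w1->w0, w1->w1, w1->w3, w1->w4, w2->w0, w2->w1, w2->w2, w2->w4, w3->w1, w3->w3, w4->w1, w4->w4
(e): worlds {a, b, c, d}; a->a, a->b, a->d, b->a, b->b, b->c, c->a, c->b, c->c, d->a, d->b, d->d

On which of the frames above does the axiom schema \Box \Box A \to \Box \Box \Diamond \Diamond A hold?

Frame correspondent (Sahlqvist): \forall x \forall z (x R^2 z \to \exists w (x R^2 w \wedge z R^2 w)) — i.e. a generalized confluence (Geach) condition.
(a): holds.
(b): fails — w2R²w0 but no w with w2R²w and w0R²w.
(c): holds.
(d): holds.
(e): holds.

(a), (c), (d), (e)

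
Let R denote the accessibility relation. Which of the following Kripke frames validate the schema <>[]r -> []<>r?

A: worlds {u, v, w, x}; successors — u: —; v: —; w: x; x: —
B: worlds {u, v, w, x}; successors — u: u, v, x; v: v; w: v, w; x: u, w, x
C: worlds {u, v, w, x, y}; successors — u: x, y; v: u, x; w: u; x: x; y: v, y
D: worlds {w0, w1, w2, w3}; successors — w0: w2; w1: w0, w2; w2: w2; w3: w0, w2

D

The schema corresponds to convergence: forall x forall y forall z (Rxy & Rxz -> exists w (Ryw & Rzw)).
A: fails — Rwx and Rwx but x and x have no common successor.
B: fails — Ruv and Rux but v and x have no common successor.
C: fails — Rux and Ruy but x and y have no common successor.
D: satisfies the condition.
Valid on: D.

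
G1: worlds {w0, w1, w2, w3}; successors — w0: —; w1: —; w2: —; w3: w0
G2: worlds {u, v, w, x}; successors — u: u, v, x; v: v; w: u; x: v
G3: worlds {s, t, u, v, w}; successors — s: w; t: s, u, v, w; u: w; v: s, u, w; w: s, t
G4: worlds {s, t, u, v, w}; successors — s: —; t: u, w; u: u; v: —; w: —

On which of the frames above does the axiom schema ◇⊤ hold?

Frame correspondent (Sahlqvist): ∀x ∃y Rxy — i.e. seriality.
G1: fails — world w0 has no successor.
G2: ✓.
G3: ✓.
G4: fails — world s has no successor.

G2, G3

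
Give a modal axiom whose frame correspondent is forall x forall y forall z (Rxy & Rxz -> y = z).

◇s → □s

A defining formula is ◇s → □s (the CD axiom).
Suppose ◇s→□s is valid. Take Rxy, Rxz and set V(s)={y}. Then ◇s at x, so □s at x, so s at z, i.e. z=y.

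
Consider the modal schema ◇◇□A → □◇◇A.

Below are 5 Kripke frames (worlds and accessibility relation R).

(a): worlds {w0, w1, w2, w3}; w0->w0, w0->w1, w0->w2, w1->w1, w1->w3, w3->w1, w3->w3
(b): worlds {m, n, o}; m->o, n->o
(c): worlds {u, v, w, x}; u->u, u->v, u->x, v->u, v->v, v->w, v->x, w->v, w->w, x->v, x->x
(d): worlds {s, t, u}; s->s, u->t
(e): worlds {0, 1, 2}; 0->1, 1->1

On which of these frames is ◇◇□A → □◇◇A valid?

(b), (c), (d), (e)

The schema corresponds to a generalized confluence (Geach) condition: ∀x ∀y ∀z ((xR²y ∧ xRz) → ∃w (yRw ∧ zR²w)).
(a): fails — w0R²w0, w0Rw2 but no w with w0Rw and w2R²w.
(b): holds.
(c): holds.
(d): holds.
(e): holds.
Valid on: (b), (c), (d), (e).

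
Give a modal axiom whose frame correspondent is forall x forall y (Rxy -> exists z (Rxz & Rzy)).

□□r → □r

The condition is density. The C4 schema □□r → □r defines it.
Suppose □□r→□r is valid. Take Rxy and set V(r)={w : xR²w}. Then □□r at x, so □r at x, so r at y, i.e. ∃z(Rxz∧Rzy).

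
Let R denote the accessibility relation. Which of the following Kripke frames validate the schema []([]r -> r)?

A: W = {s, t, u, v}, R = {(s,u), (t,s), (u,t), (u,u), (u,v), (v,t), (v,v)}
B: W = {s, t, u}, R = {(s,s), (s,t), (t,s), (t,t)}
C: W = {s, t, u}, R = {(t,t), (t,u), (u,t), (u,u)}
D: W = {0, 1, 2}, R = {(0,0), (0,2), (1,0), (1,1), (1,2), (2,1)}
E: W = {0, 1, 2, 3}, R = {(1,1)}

The schema corresponds to shift-reflexivity: forall x forall y (Rxy -> Ryy).
A: fails — Rut but not Rtt.
B: condition met.
C: condition met.
D: fails — R02 but not R22.
E: condition met.
Valid on: B, C, E.

B, C, E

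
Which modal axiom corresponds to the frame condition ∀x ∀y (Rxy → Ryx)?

s → □◇s

This is symmetry; the standard corresponding axiom is B: s → □◇s.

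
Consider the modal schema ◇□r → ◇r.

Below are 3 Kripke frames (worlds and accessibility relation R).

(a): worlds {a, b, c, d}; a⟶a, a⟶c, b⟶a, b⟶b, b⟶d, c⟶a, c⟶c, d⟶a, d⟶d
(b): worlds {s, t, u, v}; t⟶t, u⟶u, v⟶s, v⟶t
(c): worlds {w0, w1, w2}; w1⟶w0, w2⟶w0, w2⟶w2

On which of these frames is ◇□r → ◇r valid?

(a)

The schema corresponds to a generalized confluence (Geach) condition: ∀x ∀y (xRy → ∃w (yRw ∧ xRw)).
(a): ✓.
(b): fails — vRs but no w with sRw and vRw.
(c): fails — w1Rw0 but no w with w0Rw and w1Rw.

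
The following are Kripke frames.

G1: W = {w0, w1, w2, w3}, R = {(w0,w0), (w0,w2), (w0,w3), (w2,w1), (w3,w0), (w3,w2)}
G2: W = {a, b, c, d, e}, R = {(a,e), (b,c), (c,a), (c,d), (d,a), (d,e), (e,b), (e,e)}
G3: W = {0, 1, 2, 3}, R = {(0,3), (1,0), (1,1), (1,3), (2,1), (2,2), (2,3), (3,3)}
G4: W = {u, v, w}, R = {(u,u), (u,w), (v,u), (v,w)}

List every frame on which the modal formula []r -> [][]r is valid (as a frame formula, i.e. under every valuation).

G4

This is the axiom for transitivity; its first-order frame correspondent is forall x forall y forall z (Rxy & Ryz -> Rxz).
G1: fails — Rw3w2 and Rw2w1 but not Rw3w1.
G2: fails — Rbc and Rcd but not Rbd.
G3: fails — R21 and R10 but not R20.
G4: holds.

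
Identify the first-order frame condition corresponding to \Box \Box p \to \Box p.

Density

Suppose □□p→□p is valid. Take Rxy and set V(p)={w : xR²w}. Then □□p at x, so □p at x, so p at y, i.e. ∃z(Rxz∧Rzy).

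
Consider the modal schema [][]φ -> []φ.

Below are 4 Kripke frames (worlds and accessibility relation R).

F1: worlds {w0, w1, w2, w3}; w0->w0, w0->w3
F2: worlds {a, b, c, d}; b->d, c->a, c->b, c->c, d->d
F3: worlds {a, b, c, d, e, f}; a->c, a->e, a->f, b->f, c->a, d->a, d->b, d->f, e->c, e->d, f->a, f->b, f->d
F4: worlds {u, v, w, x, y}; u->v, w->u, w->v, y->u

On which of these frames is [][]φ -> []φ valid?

F1, F2

This is the axiom for density; its first-order frame correspondent is forall x forall y (Rxy -> exists z (Rxz & Rzy)).
F1: satisfies the condition.
F2: satisfies the condition.
F3: fails — Rbf but no z with Rbz and Rzf.
F4: fails — Ruv but no z with Ruz and Rzv.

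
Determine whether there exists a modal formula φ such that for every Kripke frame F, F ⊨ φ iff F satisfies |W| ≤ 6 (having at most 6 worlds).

Not definable by any modal formula

Any modally definable frame class is closed under disjoint unions.
Any modal formula valid on each of 7 disjoint one-world frames is valid on their disjoint union (validity is preserved under disjoint unions). Each one-world frame has |W|=1≤6, but the union has |W|=7.
So no modal formula (or set of formulas) defines exactly the |W|≤6 frames.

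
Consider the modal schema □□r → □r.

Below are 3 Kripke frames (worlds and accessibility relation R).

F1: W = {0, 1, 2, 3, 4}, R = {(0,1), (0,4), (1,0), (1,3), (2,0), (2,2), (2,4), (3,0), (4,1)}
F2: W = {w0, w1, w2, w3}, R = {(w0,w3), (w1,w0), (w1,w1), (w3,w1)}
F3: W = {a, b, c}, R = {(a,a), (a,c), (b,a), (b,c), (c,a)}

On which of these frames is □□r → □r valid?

This is the axiom for density; its first-order frame correspondent is ∀x ∀y (Rxy → ∃z (Rxz ∧ Rzy)).
F1: fails — R04 but no z with R0z and Rz4.
F2: fails — Rw0w3 but no z with Rw0z and Rzw3.
F3: satisfies the condition.

F3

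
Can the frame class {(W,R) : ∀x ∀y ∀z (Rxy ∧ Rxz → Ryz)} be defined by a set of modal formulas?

This is a Sahlqvist condition; the 5 axiom ◇r → □◇r defines it.
Suppose ◇r→□◇r is valid. Take Rxy, Rxz and set V(r)={y}. Then ◇r at x, so □◇r at x, so ◇r at z, so some w with Rzw has r; w=y, i.e. Rzy. By symmetry of the argument, Ryz.

Definable; ◇r → □◇r defines it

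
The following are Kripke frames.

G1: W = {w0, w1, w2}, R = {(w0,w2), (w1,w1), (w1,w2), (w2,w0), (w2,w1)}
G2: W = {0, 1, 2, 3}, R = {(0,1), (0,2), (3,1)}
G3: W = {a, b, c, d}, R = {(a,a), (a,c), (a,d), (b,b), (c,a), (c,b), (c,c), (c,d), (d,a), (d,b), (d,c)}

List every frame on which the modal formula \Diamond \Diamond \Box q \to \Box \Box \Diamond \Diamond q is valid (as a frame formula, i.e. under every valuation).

Frame correspondent (Sahlqvist): \forall x \forall y \forall z ((x R^2 y \wedge x R^2 z) \to \exists w (yRw \wedge z R^2 w)) — i.e. a generalized confluence (Geach) condition.
G1: fails — w0R²w0, w0R²w0 but no w with w0Rw and w0R²w.
G2: ✓.
G3: fails — aR²a, aR²b but no w with aRw and bR²w.
Valid on: G2.

G2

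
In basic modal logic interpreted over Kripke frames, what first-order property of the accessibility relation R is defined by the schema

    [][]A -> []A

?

density: forall x forall y (Rxy -> exists z (Rxz & Rzy))

Suppose □□A→□A is valid. Take Rxy and set V(A)={w : xR²w}. Then □□A at x, so □A at x, so A at y, i.e. ∃z(Rxz∧Rzy).
Conversely, on a frame with density the schema holds at every world under every valuation.
Frame condition: forall x forall y (Rxy -> exists z (Rxz & Rzy)).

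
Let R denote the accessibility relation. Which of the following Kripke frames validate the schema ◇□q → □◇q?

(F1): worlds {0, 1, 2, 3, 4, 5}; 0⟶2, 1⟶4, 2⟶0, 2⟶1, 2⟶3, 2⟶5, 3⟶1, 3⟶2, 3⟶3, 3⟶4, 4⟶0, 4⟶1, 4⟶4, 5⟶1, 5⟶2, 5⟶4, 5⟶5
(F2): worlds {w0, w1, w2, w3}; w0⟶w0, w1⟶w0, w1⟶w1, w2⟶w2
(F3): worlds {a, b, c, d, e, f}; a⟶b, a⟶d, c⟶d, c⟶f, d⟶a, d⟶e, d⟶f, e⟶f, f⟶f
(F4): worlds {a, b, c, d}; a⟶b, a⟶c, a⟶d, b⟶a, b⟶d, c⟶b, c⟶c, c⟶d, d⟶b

(F2)

Frame correspondent (Sahlqvist): ∀x ∀y ∀z (Rxy ∧ Rxz → ∃w (Ryw ∧ Rzw)) — i.e. convergence.
(F1): fails — R20 and R21 but 0 and 1 have no common successor.
(F2): ✓.
(F3): fails — Rab and Rab but b and b have no common successor.
(F4): fails — Rab and Rad but b and d have no common successor.
Valid on: (F2).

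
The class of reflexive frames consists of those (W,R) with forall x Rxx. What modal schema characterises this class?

This is reflexivity; the standard corresponding axiom is T: □ψ → ψ.

□ψ → ψ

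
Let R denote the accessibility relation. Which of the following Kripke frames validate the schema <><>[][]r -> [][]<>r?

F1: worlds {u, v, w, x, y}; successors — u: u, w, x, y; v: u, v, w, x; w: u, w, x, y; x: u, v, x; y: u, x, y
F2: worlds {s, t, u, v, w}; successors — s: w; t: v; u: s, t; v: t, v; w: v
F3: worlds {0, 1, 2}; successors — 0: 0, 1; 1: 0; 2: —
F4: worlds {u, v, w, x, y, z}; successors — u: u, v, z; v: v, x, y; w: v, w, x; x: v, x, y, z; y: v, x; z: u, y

F1, F2, F3, F4

Frame correspondent (Sahlqvist): forall x forall y forall z ((x R^2 y & x R^2 z) -> exists w (y R^2 w & zRw)) — i.e. a generalized confluence (Geach) condition.
F1: holds.
F2: holds.
F3: holds.
F4: holds.
Valid on: F1, F2, F3, F4.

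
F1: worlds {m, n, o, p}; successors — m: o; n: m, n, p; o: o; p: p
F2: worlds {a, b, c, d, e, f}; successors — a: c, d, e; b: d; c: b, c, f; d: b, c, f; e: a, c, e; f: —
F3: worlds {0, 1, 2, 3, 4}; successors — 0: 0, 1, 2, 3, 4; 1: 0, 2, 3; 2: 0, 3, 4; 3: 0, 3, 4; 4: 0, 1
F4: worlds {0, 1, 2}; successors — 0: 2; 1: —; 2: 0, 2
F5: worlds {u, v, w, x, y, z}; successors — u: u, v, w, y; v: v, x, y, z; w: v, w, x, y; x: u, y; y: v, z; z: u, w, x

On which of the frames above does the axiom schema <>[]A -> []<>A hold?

This is the axiom for convergence; its first-order frame correspondent is forall x forall y forall z (Rxy & Rxz -> exists w (Ryw & Rzw)).
F1: fails — Rnn and Rnm but n and m have no common successor.
F2: fails — Rcc and Rcf but c and f have no common successor.
F3: condition met.
F4: condition met.
F5: fails — Rvz and Rvy but z and y have no common successor.
Valid on: F3, F4.

F3, F4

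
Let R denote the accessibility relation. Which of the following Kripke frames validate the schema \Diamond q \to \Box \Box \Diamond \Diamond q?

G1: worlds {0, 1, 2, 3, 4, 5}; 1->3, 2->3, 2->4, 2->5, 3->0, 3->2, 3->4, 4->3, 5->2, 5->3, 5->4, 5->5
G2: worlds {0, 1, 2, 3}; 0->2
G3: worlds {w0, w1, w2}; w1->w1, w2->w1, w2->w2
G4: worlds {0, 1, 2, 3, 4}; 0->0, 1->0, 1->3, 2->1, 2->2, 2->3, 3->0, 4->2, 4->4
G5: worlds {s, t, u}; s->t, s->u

G2, G5

Frame correspondent (Sahlqvist): \forall x \forall y \forall z ((xRy \wedge x R^2 z) \to \exists w (y = w \wedge z R^2 w)) — i.e. a generalized confluence (Geach) condition.
G1: fails — 1R3, 1R²0 but no w with 3=w and 0R²w.
G2: holds.
G3: fails — w2Rw2, w2R²w1 but no w with w2=w and w1R²w.
G4: fails — 1R3, 1R²0 but no w with 3=w and 0R²w.
G5: holds.
Valid on: G2, G5.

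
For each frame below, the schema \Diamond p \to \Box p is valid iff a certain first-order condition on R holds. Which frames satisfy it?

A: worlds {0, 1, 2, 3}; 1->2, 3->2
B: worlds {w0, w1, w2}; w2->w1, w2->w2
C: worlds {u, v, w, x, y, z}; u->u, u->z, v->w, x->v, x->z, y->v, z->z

The schema corresponds to partial functionality: \forall x \forall y \forall z (Rxy \wedge Rxz \to y = z).
A: ✓.
B: fails — w2 sees both w1 and w2.
C: fails — u sees both u and z.
Valid on: A.

A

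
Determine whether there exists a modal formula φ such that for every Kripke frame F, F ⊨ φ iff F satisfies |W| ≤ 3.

Not definable by any modal formula

If a class were modally definable it would be closed under disjoint unions (Goldblatt–Thomason).
Any modal formula valid on each of 4 disjoint one-world frames is valid on their disjoint union (validity is preserved under disjoint unions). Each one-world frame has |W|=1≤3, but the union has |W|=4.
So no modal formula (or set of formulas) defines exactly the |W|≤3 frames.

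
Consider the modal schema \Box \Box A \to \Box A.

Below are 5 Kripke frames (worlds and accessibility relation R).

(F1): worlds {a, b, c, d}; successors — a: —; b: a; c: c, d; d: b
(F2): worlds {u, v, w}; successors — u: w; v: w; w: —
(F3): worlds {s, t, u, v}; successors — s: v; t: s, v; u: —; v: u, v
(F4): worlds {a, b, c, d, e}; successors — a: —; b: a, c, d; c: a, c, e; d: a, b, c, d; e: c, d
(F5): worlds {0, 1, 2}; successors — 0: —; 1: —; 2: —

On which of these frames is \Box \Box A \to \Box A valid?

(F4), (F5)

Frame correspondent (Sahlqvist): \forall x \forall y (Rxy \to \exists z (Rxz \wedge Rzy)) — i.e. density.
(F1): fails — Rdb but no z with Rdz and Rzb.
(F2): fails — Ruw but no z with Ruz and Rzw.
(F3): fails — Rts but no z with Rtz and Rzs.
(F4): satisfies the condition.
(F5): satisfies the condition.
Valid on: (F4), (F5).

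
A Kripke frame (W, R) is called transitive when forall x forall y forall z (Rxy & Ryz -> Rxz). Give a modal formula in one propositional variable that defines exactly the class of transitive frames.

A defining formula is □q → □□q (the 4 axiom).
Suppose □q→□□q is valid. Take Rxy, Ryz and set V(q)={w : Rxw}. Then □q at x, so □□q at x, so □q at y, so q at z, i.e. Rxz.

□q → □□q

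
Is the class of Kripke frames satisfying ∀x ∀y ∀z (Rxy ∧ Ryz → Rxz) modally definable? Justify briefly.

Definable; □r → □□r defines it

The condition is transitivity. A defining modal formula is □r → □□r.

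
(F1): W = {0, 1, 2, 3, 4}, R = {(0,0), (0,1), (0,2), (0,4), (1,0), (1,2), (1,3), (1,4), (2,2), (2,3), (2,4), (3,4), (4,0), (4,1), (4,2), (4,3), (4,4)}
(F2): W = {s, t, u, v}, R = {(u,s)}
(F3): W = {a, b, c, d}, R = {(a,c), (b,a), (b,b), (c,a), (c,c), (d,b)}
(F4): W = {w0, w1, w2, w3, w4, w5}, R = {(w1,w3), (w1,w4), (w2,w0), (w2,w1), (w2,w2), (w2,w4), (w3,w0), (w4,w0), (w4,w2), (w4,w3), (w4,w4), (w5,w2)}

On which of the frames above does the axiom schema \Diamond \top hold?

(F1), (F3)

This is the axiom for seriality; its first-order frame correspondent is \forall x \exists y Rxy.
(F1): condition met.
(F2): fails — world s has no successor.
(F3): condition met.
(F4): fails — world w0 has no successor.
Valid on: (F1), (F3).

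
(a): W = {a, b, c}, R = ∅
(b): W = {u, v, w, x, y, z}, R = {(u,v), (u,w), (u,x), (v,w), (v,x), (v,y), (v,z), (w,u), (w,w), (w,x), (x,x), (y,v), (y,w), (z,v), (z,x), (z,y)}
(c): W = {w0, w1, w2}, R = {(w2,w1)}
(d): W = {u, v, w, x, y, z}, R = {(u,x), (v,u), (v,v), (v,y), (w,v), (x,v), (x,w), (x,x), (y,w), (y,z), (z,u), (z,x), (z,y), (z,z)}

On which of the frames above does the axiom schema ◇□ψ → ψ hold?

(a)

Frame correspondent (Sahlqvist): ∀x ∀y (Rxy → Ryx) — i.e. symmetry.
(a): ✓.
(b): fails — Ruv but not Rvu.
(c): fails — Rw2w1 but not Rw1w2.
(d): fails — Rxw but not Rwx.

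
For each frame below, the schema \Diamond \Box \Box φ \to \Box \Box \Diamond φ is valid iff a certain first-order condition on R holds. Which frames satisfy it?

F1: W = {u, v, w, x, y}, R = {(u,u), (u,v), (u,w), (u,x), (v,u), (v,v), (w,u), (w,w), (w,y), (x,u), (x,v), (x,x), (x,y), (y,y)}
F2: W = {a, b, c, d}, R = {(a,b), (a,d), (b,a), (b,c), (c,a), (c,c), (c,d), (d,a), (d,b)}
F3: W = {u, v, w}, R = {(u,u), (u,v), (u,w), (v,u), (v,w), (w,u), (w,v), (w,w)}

F2, F3

The schema corresponds to a generalized confluence (Geach) condition: \forall x \forall y \forall z ((xRy \wedge x R^2 z) \to \exists w (y R^2 w \wedge zRw)).
F1: fails — uRv, uR²y but no t with vR²t and yRt.
F2: condition met.
F3: condition met.
Valid on: F2, F3.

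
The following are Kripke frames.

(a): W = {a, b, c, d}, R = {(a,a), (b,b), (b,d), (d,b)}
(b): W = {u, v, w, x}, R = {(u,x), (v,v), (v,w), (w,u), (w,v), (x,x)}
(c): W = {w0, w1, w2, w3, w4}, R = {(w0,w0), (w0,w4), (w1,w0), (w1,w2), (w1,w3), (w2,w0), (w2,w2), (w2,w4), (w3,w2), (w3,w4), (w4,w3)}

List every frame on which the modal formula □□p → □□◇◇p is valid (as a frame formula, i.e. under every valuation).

(a), (c)

This is the axiom for a generalized confluence (Geach) condition; its first-order frame correspondent is ∀x ∀z (xR²z → ∃w (xR²w ∧ zR²w)).
(a): holds.
(b): fails — vR²u but no t with vR²t and uR²t.
(c): holds.
Valid on: (a), (c).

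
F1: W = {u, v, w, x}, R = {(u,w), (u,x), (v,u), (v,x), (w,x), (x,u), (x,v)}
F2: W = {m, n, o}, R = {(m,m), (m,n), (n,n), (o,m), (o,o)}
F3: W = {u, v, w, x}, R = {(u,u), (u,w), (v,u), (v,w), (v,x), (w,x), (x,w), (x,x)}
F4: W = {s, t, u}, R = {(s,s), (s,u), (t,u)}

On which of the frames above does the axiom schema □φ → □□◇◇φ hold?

F1, F3

This is the axiom for a generalized confluence (Geach) condition; its first-order frame correspondent is ∀x ∀z (xR²z → ∃w (xRw ∧ zR²w)).
F1: condition met.
F2: fails — oR²n but no w with oRw and nR²w.
F3: condition met.
F4: fails — sR²u but no w with sRw and uR²w.
Valid on: F1, F3.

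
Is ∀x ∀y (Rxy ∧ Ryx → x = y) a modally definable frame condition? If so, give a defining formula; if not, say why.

Modal frame validity is preserved under surjective bounded morphisms.
The 8-cycle (worlds w0,w1,w2,w3,w4,w5,w6,w7 with w0→w1→w2→w3→w4→w5→w6→w7→w0) is antisymmetric. Sending even-indexed worlds to a and odd-indexed worlds to b is a surjective bounded morphism onto the two-world frame with a↔b, which is not antisymmetric.
So the class is not modally definable.

No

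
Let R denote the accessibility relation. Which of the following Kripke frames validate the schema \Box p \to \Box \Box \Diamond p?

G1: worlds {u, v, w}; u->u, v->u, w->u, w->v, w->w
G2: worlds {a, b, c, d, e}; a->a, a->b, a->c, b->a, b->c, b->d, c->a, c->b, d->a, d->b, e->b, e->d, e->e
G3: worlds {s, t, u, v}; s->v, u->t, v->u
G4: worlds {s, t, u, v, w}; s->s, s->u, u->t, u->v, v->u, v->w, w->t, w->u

G1, G2

The schema corresponds to a generalized confluence (Geach) condition: \forall x \forall z (x R^2 z \to \exists w (xRw \wedge zRw)).
G1: ✓.
G2: ✓.
G3: fails — sR²u but no w with sRw and uRw.
G4: fails — sR²t but no w* with sRw* and tRw*.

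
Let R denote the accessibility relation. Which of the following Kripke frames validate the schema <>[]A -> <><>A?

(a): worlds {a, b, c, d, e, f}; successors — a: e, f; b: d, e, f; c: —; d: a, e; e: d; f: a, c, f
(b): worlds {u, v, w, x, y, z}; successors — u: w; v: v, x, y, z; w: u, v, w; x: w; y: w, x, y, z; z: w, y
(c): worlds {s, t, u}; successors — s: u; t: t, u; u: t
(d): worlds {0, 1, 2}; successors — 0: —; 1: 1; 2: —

Frame correspondent (Sahlqvist): forall x forall y (xRy -> exists w (yRw & x R^2 w)) — i.e. a generalized confluence (Geach) condition.
(a): fails — fRc but no w with cRw and fR²w.
(b): condition met.
(c): condition met.
(d): condition met.

(b), (c), (d)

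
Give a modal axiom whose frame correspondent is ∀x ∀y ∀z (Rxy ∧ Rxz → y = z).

◇q → □q

This is partial functionality; the standard corresponding axiom is CD: ◇q → □q.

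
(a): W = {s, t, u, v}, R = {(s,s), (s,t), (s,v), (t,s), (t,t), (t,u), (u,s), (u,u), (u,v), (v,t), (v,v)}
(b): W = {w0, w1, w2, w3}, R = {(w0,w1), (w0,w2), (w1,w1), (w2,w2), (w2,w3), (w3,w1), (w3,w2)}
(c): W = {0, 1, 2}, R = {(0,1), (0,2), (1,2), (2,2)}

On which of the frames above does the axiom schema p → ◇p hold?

(a)

This is the axiom for reflexivity; its first-order frame correspondent is ∀x Rxx.
(a): ✓.
(b): fails — world w0 does not see itself.
(c): fails — world 0 does not see itself.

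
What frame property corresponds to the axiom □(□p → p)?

Suppose □(□p→p) is valid. Take Rxy and set V(p)={w : Ryw}. Then at y, □p holds; since □(□p→p) at x, □p→p at y, so p at y, i.e. Ryy.

shift-reflexivity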